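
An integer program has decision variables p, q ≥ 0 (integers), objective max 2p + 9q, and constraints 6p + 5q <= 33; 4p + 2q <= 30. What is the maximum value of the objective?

(p,q)=(0,6) is feasible, giving 54.
(p,q)=(1,5) is feasible, giving 47.
(p,q)=(0,5) is feasible, giving 45.
Maximum is 54 at (p,q)=(0,6).

54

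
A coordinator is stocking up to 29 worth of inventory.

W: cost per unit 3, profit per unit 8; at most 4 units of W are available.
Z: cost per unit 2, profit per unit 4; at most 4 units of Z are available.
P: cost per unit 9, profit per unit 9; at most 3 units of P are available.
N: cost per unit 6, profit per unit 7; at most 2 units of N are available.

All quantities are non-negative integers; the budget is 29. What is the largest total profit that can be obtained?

57

W has the best ratio (8/3); taking only W gives at most 4×8 = 32 (stopped by the supply cap of 4).
Mixing does better — 4×W, 4×Z, and 1×P: cost 29 ≤ 29, profit 4·8 + 4·4 + 1·9 = 57.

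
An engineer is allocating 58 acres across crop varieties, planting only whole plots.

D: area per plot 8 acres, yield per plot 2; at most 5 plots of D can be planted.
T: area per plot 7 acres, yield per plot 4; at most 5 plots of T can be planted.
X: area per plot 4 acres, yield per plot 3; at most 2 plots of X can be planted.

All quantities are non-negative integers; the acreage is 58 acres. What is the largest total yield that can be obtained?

Take 1×D, 5×T, and 2×X: area 51 ≤ 58, yield 1·2 + 5·4 + 2·3 = 28.
X has the best ratio (3/4) and is taken to its limit of 2; remaining capacity is filled optimally with the others.

28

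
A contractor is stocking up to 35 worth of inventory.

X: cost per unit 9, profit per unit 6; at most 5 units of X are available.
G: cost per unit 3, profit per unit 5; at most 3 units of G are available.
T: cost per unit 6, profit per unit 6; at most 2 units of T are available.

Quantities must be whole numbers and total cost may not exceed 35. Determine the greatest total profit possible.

Take 1×X, 3×G, and 2×T: cost 30 ≤ 35, profit 1·6 + 3·5 + 2·6 = 33.
G has the best ratio (5/3) and is taken to its limit of 3; remaining capacity is filled optimally with the others.

33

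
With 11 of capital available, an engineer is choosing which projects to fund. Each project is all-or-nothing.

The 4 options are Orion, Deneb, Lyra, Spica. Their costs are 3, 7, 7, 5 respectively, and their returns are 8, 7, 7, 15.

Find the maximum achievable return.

Take Orion and Spica: cost 3 + 5 = 8 ≤ 11, return 8 + 15 = 23.
No other feasible combination does better.

23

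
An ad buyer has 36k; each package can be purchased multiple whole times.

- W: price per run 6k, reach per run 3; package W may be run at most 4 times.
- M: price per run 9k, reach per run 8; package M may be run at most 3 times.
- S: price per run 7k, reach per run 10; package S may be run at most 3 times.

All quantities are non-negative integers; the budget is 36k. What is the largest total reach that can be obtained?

This is a bounded integer knapsack.
Take 1×W, 1×M, and 3×S: price 36 ≤ 36, reach 1·3 + 1·8 + 3·10 = 41.
S has the best ratio (10/7) and is taken to its limit of 3; remaining capacity is filled optimally with the others.

41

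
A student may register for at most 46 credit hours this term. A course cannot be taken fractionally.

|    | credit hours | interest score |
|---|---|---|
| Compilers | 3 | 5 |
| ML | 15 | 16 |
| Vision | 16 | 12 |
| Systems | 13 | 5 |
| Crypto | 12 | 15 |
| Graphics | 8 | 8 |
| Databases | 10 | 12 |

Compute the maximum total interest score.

51

Allowing fractional choices, the relaxed optimum would be about 54.0, but courses are indivisible.
ML + Crypto + Graphics + Databases: credit hours 15 + 12 + 8 + 10 = 45 ≤ 46, interest score 16 + 15 + 8 + 12 = 51.
Compilers + ML + Crypto + Databases: credit hours 3 + 15 + 12 + 10 = 40 ≤ 46, interest score 5 + 16 + 15 + 12 = 48.
Compilers + ML + Vision + Crypto: credit hours 3 + 15 + 16 + 12 = 46 ≤ 46, interest score 5 + 16 + 12 + 15 = 48.
Best is ML, Crypto, Graphics, and Databases with total interest score 51.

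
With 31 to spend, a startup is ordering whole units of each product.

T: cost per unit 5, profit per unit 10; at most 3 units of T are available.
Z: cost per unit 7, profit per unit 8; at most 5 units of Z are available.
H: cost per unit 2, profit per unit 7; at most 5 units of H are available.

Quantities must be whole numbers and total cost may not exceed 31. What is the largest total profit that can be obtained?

This is a bounded integer knapsack.
H has the best ratio (7/2); taking only H gives at most 5×7 = 35 (stopped by the supply cap of 5).
Mixing does better — 3×T, 1×Z, and 4×H: cost 30 ≤ 31, profit 3·10 + 1·8 + 4·7 = 66.

66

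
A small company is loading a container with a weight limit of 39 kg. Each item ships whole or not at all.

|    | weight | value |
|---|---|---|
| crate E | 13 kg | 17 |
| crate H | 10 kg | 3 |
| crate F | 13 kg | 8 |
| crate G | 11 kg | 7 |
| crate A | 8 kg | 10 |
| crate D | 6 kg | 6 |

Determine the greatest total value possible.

40

This is an integer program with binary decision variables.
Take crate E, crate G, crate A, and crate D: weight 13 + 11 + 8 + 6 = 38 ≤ 39, value 17 + 7 + 10 + 6 = 40.
No other feasible combination does better.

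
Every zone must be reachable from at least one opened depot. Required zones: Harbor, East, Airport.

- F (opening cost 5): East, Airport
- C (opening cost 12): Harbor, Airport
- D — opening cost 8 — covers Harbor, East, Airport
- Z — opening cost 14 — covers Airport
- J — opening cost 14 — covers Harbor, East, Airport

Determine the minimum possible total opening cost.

D alone covers Harbor, East, Airport — every zone.
Total opening cost: 8.

8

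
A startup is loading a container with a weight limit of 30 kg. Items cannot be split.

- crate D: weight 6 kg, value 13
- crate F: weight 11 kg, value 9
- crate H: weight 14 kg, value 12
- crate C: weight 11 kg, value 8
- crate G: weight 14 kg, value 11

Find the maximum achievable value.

Treat it as a binary knapsack problem.
Take crate D, crate F, and crate C: weight 6 + 11 + 11 = 28 ≤ 30, value 13 + 9 + 8 = 30.
No other feasible combination does better.

30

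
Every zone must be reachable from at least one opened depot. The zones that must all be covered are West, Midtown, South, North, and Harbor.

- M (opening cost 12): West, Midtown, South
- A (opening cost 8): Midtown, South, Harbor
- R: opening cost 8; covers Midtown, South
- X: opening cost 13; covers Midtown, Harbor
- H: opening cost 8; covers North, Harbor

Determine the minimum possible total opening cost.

Choose M and H: together they cover West, Midtown, South, North, Harbor — every zone.
Total opening cost: 12 + 8 = 20.

20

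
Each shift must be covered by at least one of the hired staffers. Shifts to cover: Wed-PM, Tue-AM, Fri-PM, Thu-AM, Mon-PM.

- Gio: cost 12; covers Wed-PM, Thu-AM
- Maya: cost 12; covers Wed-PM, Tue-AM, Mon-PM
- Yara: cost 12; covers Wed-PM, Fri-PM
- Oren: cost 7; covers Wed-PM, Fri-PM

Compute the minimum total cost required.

Choose Gio, Maya, and Oren: together they cover Wed-PM, Tue-AM, Fri-PM, Thu-AM, Mon-PM — every shift.
Total cost: 12 + 12 + 7 = 31.
No cover costs less than 31.

31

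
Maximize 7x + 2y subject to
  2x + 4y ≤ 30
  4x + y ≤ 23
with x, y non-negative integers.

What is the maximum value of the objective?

(x,y)=(5,3): 2·5+4·3=22≤30, 4·5+1·3=23≤23, objective 41.
(x,y)=(5,2): 2·5+4·2=18≤30, 4·5+1·2=22≤23, objective 39.
No feasible integer point exceeds 41.

41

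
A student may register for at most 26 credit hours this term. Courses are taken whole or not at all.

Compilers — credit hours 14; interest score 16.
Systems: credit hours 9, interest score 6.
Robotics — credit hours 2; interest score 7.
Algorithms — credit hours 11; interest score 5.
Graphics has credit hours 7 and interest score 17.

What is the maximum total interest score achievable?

Treat it as a binary knapsack problem.
Compilers + Robotics + Graphics: credit hours 14 + 2 + 7 = 23 ≤ 26, interest score 16 + 7 + 17 = 40.
Compilers + Graphics: credit hours 14 + 7 = 21 ≤ 26, interest score 16 + 17 = 33.
Best is Compilers, Robotics, and Graphics with total interest score 40.

40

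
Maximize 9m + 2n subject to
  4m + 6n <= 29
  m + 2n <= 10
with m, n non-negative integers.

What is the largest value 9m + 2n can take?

63

The continuous relaxation peaks at (7.25, 0) with value 65.25; rounding to a feasible lattice point costs some objective.
(m,n)=(7,0): 4·7+6·0=28≤29, 1·7+2·0=7≤10, objective 63.
(m,n)=(6,0): 4·6+6·0=24≤29, 1·6+2·0=6≤10, objective 54.
Maximum is 63 at (m,n)=(7,0).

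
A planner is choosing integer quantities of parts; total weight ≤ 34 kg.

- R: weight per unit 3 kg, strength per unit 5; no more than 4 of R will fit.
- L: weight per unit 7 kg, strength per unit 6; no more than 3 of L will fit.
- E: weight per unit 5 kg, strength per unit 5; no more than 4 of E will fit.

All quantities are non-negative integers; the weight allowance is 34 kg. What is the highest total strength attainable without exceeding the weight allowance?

This is a bounded integer knapsack.
Take 4×R, 1×L, and 3×E: weight 34 ≤ 34, strength 4·5 + 1·6 + 3·5 = 41.
R has the best ratio (5/3) and is taken to its limit of 4; remaining capacity is filled optimally with the others.

41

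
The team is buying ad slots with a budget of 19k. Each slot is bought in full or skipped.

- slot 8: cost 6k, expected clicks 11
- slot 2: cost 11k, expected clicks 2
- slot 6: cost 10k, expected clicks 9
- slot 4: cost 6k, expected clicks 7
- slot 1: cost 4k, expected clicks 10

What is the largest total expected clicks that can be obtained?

28

Take slot 8, slot 4, and slot 1: cost 6 + 6 + 4 = 16 ≤ 19, expected clicks 11 + 7 + 10 = 28.
No other feasible combination does better.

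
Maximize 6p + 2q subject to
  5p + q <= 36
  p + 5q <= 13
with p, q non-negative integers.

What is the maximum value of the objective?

(p,q)=(7,1) is feasible, giving 44.
(p,q)=(7,0) is feasible, giving 42.
(p,q)=(6,1) is feasible, giving 38.
No feasible integer point exceeds 44.

44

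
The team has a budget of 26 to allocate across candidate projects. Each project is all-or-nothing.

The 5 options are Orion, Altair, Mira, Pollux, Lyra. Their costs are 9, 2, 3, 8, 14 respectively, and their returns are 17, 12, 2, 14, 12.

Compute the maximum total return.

45

Allowing fractional choices, the relaxed optimum would be about 49.0, but projects are indivisible.
Orion + Altair + Lyra: cost 9 + 2 + 14 = 25 ≤ 26, return 17 + 12 + 12 = 41.
Orion + Altair + Mira + Pollux: cost 9 + 2 + 3 + 8 = 22 ≤ 26, return 17 + 12 + 2 + 14 = 45.
Orion + Altair + Pollux: cost 9 + 2 + 8 = 19 ≤ 26, return 17 + 12 + 14 = 43.
Best is Orion, Altair, Mira, and Pollux with total return 45.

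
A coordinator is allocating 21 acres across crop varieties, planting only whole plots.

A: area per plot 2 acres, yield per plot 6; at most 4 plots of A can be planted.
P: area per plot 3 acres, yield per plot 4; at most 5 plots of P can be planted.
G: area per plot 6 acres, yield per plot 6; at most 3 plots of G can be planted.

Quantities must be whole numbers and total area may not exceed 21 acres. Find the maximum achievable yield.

A has the best ratio (6/2); taking only A gives at most 4×6 = 24 (stopped by the supply cap of 4).
Mixing does better — 4×A and 4×P: area 20 ≤ 21, yield 4·6 + 4·4 = 40.

40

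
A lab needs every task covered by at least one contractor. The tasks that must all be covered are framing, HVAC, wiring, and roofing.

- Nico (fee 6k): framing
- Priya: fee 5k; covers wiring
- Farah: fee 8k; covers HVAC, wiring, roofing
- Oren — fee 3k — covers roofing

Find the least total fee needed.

14

Choose Nico and Farah: together they cover framing, HVAC, wiring, roofing — every task.
Total fee: 6 + 8 = 14.
No cover costs less than 14.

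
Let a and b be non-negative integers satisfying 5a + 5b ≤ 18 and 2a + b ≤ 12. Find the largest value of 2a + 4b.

Relaxing integrality, the LP optimum is 14.40 at (a,b) = (0, 3.6), which is not an integer point.
(a,b)=(0,3): 5·0+5·3=15≤18, 2·0+1·3=3≤12, objective 12.
(a,b)=(1,2): 5·1+5·2=15≤18, 2·1+1·2=4≤12, objective 10.
(a,b)=(0,2): 5·0+5·2=10≤18, 2·0+1·2=2≤12, objective 8.
Maximum is 12 at (a,b)=(0,3).

12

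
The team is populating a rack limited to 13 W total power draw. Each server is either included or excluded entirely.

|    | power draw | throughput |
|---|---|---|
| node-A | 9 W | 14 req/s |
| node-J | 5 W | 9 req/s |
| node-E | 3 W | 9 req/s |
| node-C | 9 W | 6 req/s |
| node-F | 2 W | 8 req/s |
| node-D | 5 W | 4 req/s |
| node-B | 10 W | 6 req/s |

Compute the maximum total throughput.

node-J + node-E + node-F: power draw 5 + 3 + 2 = 10 ≤ 13, throughput 9 + 9 + 8 = 26.
node-A + node-E: power draw 9 + 3 = 12 ≤ 13, throughput 14 + 9 = 23.
node-A + node-F: power draw 9 + 2 = 11 ≤ 13, throughput 14 + 8 = 22.
Best is node-J, node-E, and node-F with total throughput 26.

26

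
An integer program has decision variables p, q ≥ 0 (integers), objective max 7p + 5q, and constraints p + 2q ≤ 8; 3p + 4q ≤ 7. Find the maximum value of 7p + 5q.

Relaxing integrality, the LP optimum is 16.33 at (p,q) = (2.33, 0), which is not an integer point.
(p,q)=(2,0): 1·2+2·0=2≤8, 3·2+4·0=6≤7, objective 14.
(p,q)=(1,1): 1·1+2·1=3≤8, 3·1+4·1=7≤7, objective 12.
(p,q)=(1,0): 1·1+2·0=1≤8, 3·1+4·0=3≤7, objective 7.
Maximum is 14 at (p,q)=(2,0).

14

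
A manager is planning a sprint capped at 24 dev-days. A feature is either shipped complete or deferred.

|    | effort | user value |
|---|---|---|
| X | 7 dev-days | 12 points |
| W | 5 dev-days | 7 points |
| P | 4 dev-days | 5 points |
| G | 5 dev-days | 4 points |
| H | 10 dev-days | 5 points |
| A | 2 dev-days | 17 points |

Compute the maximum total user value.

Allowing fractional choices, the relaxed optimum would be about 45.5, but features are indivisible.
X + W + P + G + A: effort 7 + 5 + 4 + 5 + 2 = 23 ≤ 24, user value 12 + 7 + 5 + 4 + 17 = 45.
X + W + H + A: effort 7 + 5 + 10 + 2 = 24 ≤ 24, user value 12 + 7 + 5 + 17 = 41.
X + W + P + A: effort 7 + 5 + 4 + 2 = 18 ≤ 24, user value 12 + 7 + 5 + 17 = 41.
Best is X, W, P, G, and A with total user value 45.

45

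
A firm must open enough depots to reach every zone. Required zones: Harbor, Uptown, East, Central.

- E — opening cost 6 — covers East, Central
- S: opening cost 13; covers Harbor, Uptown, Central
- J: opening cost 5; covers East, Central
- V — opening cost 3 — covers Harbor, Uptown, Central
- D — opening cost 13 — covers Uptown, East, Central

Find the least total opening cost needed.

Choose J and V: together they cover Harbor, Uptown, East, Central — every zone.
Total opening cost: 5 + 3 = 8.

8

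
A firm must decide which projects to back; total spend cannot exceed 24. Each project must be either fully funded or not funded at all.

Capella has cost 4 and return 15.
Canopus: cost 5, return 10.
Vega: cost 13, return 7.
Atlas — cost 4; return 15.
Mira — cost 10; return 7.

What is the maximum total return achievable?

47

Allowing fractional choices, the relaxed optimum would be about 47.5, but projects are indivisible.
Capella + Atlas + Mira: cost 4 + 4 + 10 = 18 ≤ 24, return 15 + 15 + 7 = 37.
Capella + Canopus + Atlas: cost 4 + 5 + 4 = 13 ≤ 24, return 15 + 10 + 15 = 40.
Capella + Canopus + Atlas + Mira: cost 4 + 5 + 4 + 10 = 23 ≤ 24, return 15 + 10 + 15 + 7 = 47.
Best is Capella, Canopus, Atlas, and Mira with total return 47.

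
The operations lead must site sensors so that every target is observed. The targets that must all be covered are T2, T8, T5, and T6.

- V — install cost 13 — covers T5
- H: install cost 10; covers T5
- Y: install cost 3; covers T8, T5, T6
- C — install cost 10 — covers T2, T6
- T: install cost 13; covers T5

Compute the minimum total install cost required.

13

This is a weighted set-cover instance.
Choose Y and C: together they cover T2, T8, T5, T6 — every target.
Total install cost: 3 + 10 = 13.
No cover costs less than 13.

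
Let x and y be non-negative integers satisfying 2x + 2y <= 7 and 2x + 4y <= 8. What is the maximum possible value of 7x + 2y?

21

Relaxing integrality, the LP optimum is 24.50 at (x,y) = (3.5, 0), which is not an integer point.
(x,y)=(3,0): 2·3+2·0=6≤7, 2·3+4·0=6≤8, objective 21.
(x,y)=(2,1): 2·2+2·1=6≤7, 2·2+4·1=8≤8, objective 16.
(x,y)=(2,0): 2·2+2·0=4≤7, 2·2+4·0=4≤8, objective 14.
Maximum is 21 at (x,y)=(3,0).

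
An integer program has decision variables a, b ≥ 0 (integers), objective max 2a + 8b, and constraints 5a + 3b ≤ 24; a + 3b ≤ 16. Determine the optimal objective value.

(a,b)=(1,5) is feasible, giving 42.
(a,b)=(0,5) is feasible, giving 40.
(a,b)=(2,4) is feasible, giving 36.
The best lattice point is (1,5), giving 42.

42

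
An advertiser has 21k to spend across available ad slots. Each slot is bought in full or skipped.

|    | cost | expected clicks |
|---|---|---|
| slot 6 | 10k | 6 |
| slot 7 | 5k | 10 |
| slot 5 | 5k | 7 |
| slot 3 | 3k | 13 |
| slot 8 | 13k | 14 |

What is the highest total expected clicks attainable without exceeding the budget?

Treat it as a binary knapsack problem.
slot 7 + slot 5 + slot 3: cost 5 + 5 + 3 = 13 ≤ 21, expected clicks 10 + 7 + 13 = 30.
slot 5 + slot 3 + slot 8: cost 5 + 3 + 13 = 21 ≤ 21, expected clicks 7 + 13 + 14 = 34.
slot 7 + slot 3 + slot 8: cost 5 + 3 + 13 = 21 ≤ 21, expected clicks 10 + 13 + 14 = 37.
Best is slot 7, slot 3, and slot 8 with total expected clicks 37.

37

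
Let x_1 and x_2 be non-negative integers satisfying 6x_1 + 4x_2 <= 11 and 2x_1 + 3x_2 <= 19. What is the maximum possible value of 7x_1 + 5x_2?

(x_1,x_2)=(1,1) is feasible, giving 12.
(x_1,x_2)=(0,2) is feasible, giving 10.
(x_1,x_2)=(1,0) is feasible, giving 7.
Maximum is 12 at (x_1,x_2)=(1,1).

12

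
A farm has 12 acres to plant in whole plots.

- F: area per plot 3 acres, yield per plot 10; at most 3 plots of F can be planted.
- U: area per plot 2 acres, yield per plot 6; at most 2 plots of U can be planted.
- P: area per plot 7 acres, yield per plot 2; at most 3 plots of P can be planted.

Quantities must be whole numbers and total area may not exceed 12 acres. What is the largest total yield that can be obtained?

36

F has the best ratio (10/3); taking only F gives at most 3×10 = 30 (stopped by the supply cap of 3).
Mixing does better — 3×F and 1×U: area 11 ≤ 12, yield 3·10 + 1·6 = 36.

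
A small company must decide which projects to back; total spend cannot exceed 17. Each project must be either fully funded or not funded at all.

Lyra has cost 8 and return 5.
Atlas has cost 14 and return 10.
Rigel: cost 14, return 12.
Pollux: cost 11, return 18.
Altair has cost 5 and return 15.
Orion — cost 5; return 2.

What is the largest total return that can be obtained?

Lyra + Altair: cost 8 + 5 = 13 ≤ 17, return 5 + 15 = 20.
Pollux + Altair: cost 11 + 5 = 16 ≤ 17, return 18 + 15 = 33.
Pollux + Orion: cost 11 + 5 = 16 ≤ 17, return 18 + 2 = 20.
Best is Pollux and Altair with total return 33.

33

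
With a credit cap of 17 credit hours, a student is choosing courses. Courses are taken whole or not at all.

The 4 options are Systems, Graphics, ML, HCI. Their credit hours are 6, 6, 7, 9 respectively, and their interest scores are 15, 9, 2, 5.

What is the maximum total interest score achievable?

Allowing fractional choices, the relaxed optimum would be about 26.8, but courses are indivisible.
Systems + ML: credit hours 6 + 7 = 13 ≤ 17, interest score 15 + 2 = 17.
Systems + Graphics: credit hours 6 + 6 = 12 ≤ 17, interest score 15 + 9 = 24.
Systems + HCI: credit hours 6 + 9 = 15 ≤ 17, interest score 15 + 5 = 20.
Best is Systems and Graphics with total interest score 24.

24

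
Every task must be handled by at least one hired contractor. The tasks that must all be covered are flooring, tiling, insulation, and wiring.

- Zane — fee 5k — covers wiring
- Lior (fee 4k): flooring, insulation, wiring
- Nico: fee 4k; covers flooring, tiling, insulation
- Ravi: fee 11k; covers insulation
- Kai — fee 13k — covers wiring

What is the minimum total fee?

8

Choose Lior and Nico: together they cover flooring, tiling, insulation, wiring — every task.
Total fee: 4 + 4 = 8.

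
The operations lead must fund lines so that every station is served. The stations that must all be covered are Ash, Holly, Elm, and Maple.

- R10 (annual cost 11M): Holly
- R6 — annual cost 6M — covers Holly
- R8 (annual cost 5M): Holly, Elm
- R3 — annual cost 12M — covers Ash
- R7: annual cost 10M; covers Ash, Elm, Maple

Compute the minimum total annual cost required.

Choose R8 and R7: together they cover Ash, Holly, Elm, Maple — every station.
Total annual cost: 5 + 10 = 15.
No cover costs less than 15.

15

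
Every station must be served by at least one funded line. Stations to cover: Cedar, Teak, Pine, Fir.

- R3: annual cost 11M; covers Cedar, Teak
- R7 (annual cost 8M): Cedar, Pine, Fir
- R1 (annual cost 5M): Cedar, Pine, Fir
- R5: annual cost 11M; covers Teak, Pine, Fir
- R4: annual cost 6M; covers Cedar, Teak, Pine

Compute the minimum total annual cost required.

11

Choose R1 and R4: together they cover Cedar, Teak, Pine, Fir — every station.
Total annual cost: 5 + 6 = 11.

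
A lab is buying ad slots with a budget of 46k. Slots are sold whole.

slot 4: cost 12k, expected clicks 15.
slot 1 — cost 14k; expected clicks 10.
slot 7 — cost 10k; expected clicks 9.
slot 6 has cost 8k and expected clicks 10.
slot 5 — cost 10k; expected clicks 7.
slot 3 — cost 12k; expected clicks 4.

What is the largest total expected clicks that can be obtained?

44

This is a 0-1 knapsack instance.
Allowing fractional choices, the relaxed optimum would be about 45.4, but ad slots are indivisible.
slot 4 + slot 7 + slot 6 + slot 5: cost 12 + 10 + 8 + 10 = 40 ≤ 46, expected clicks 15 + 9 + 10 + 7 = 41.
slot 4 + slot 1 + slot 7 + slot 6: cost 12 + 14 + 10 + 8 = 44 ≤ 46, expected clicks 15 + 10 + 9 + 10 = 44.
slot 4 + slot 1 + slot 6 + slot 5: cost 12 + 14 + 8 + 10 = 44 ≤ 46, expected clicks 15 + 10 + 10 + 7 = 42.
Best is slot 4, slot 1, slot 7, and slot 6 with total expected clicks 44.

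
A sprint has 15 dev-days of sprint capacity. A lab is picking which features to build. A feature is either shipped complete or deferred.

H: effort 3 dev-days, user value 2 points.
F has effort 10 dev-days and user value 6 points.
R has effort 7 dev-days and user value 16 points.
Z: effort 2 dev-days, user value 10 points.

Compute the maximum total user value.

28

Allowing fractional choices, the relaxed optimum would be about 29.8, but features are indivisible.
R + Z: effort 7 + 2 = 9 ≤ 15, user value 16 + 10 = 26.
H + R + Z: effort 3 + 7 + 2 = 12 ≤ 15, user value 2 + 16 + 10 = 28.
Best is H, R, and Z with total user value 28.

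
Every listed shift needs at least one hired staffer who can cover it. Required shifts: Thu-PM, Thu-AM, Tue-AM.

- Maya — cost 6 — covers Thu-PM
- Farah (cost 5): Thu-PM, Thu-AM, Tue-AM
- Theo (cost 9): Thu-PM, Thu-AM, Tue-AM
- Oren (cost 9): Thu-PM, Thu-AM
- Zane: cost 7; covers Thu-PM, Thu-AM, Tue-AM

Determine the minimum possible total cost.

5

Farah alone covers Thu-PM, Thu-AM, Tue-AM — every shift.
Total cost: 5.
No cover costs less than 5.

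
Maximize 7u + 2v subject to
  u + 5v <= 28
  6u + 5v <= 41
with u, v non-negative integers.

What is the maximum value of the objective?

44

Relaxing integrality, the LP optimum is 47.83 at (u,v) = (6.83, 0), which is not an integer point.
(u,v)=(6,1): 1·6+5·1=11≤28, 6·6+5·1=41≤41, objective 44.
(u,v)=(6,0): 1·6+5·0=6≤28, 6·6+5·0=36≤41, objective 42.
(u,v)=(5,2): 1·5+5·2=15≤28, 6·5+5·2=40≤41, objective 39.
No feasible integer point exceeds 44.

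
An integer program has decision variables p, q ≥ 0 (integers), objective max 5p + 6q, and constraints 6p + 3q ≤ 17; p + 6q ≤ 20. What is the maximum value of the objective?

23

The continuous relaxation peaks at (1.27, 3.12) with value 25.09; rounding to a feasible lattice point costs some objective.
(p,q)=(1,3): 6·1+3·3=15≤17, 1·1+6·3=19≤20, objective 23.
(p,q)=(0,3): 6·0+3·3=9≤17, 1·0+6·3=18≤20, objective 18.
The best lattice point is (1,3), giving 23.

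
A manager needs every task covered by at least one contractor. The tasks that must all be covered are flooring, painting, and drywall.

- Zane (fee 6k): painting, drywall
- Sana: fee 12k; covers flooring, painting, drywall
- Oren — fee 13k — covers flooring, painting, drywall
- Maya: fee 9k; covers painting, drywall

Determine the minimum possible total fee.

The greedy cost-per-new-task heuristic would pick Zane and Sana for 18, but a cheaper cover exists.
Sana alone covers flooring, painting, drywall — every task.
Total fee: 12.
No cover costs less than 12.

12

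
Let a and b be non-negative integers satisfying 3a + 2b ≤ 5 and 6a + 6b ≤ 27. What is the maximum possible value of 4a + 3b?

(a,b)=(1,1) is feasible, giving 7.
(a,b)=(0,2) is feasible, giving 6.
(a,b)=(1,0) is feasible, giving 4.
(a,b)=(0,1) is feasible, giving 3.
The best lattice point is (1,1), giving 7.

7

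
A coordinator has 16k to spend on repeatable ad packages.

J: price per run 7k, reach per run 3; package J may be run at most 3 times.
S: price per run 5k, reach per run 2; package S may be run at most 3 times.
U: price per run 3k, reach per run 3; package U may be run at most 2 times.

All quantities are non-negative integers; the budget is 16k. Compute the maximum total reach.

1×J and 2×U: price 13 ≤ 16, reach 1·3 + 2·3 = 9.
2×S and 2×U: price 16 ≤ 16, reach 2·2 + 2·3 = 10.
Best is 10.

10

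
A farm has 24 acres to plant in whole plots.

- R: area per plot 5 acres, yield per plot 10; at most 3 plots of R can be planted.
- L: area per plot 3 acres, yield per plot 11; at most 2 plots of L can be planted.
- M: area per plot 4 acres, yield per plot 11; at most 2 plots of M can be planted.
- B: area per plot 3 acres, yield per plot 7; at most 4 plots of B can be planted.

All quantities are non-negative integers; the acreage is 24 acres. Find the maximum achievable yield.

L has the best ratio (11/3); taking only L gives at most 2×11 = 22 (stopped by the supply cap of 2).
Mixing does better — 2×L, 2×M, and 3×B: area 23 ≤ 24, yield 2·11 + 2·11 + 3·7 = 65.

65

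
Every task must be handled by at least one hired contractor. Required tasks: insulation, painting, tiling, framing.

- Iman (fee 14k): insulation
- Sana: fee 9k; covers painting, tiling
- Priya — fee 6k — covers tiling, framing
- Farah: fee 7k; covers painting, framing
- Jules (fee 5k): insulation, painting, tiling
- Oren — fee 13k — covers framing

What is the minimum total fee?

11

Choose Priya and Jules: together they cover insulation, painting, tiling, framing — every task.
Total fee: 6 + 5 = 11.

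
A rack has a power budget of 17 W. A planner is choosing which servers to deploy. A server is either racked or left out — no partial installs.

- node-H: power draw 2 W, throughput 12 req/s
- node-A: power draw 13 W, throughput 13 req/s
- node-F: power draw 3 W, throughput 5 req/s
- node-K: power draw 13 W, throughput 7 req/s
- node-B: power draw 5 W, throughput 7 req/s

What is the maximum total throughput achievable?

25

Take node-H and node-A: power draw 2 + 13 = 15 ≤ 17, throughput 12 + 13 = 25.
No other feasible combination does better.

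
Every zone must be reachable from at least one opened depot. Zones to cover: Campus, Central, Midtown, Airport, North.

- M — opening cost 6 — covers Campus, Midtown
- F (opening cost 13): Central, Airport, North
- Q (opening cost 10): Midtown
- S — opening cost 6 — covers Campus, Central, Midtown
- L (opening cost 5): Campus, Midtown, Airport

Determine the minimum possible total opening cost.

This is a weighted set-cover instance.
The greedy cost-per-new-zone heuristic would pick L, S, and F for 24, but a cheaper cover exists.
Choose F and L: together they cover Campus, Central, Midtown, Airport, North — every zone.
Total opening cost: 13 + 5 = 18.
No cover costs less than 18.

18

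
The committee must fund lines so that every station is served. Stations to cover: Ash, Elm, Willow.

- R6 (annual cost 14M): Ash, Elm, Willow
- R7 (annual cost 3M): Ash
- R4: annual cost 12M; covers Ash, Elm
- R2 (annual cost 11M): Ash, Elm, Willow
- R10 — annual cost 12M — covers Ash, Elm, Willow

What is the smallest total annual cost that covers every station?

11

The greedy cost-per-new-station heuristic would pick R7 and R2 for 14, but a cheaper cover exists.
R2 alone covers Ash, Elm, Willow — every station.
Total annual cost: 11.
No cover costs less than 11.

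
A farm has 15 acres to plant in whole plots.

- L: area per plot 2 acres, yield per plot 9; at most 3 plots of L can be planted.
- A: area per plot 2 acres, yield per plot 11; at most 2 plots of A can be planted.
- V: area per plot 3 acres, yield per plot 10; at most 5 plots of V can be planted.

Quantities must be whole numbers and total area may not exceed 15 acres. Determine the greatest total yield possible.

A has the best ratio (11/2); taking only A gives at most 2×11 = 22 (stopped by the supply cap of 2).
Mixing does better — 1×L, 2×A, and 3×V: area 15 ≤ 15, yield 1·9 + 2·11 + 3·10 = 61.

61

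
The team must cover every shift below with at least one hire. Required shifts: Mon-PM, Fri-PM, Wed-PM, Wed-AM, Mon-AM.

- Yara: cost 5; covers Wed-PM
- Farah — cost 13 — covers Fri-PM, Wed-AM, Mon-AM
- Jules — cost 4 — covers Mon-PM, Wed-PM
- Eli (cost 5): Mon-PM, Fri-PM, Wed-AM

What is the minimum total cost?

The greedy cost-per-new-shift heuristic would pick Eli, Jules, and Farah for 22, but a cheaper cover exists.
Choose Farah and Jules: together they cover Mon-PM, Fri-PM, Wed-PM, Wed-AM, Mon-AM — every shift.
Total cost: 13 + 4 = 17.
No cover costs less than 17.

17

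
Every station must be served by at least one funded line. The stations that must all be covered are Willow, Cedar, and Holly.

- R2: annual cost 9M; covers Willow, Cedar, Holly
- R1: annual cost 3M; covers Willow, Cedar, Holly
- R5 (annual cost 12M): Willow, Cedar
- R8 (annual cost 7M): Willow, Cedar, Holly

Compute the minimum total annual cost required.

This is an integer covering problem.
R1 alone covers Willow, Cedar, Holly — every station.
Total annual cost: 3.
No cover costs less than 3.

3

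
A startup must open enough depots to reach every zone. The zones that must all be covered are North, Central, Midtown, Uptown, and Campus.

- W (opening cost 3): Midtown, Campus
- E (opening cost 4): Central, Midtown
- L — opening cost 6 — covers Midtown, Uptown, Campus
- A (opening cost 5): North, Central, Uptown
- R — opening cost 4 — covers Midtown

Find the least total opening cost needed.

8

Choose W and A: together they cover North, Central, Midtown, Uptown, Campus — every zone.
Total opening cost: 3 + 5 = 8.
No cover costs less than 8.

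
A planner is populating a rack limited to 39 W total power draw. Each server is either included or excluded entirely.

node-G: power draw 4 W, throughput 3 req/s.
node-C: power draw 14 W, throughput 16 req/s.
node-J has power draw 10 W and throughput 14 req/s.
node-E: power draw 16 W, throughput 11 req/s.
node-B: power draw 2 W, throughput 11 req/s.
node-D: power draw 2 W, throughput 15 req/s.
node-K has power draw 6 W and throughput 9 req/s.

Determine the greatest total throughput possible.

68

node-C + node-J + node-B + node-D + node-K: power draw 14 + 10 + 2 + 2 + 6 = 34 ≤ 39, throughput 16 + 14 + 11 + 15 + 9 = 65.
node-G + node-C + node-J + node-B + node-D + node-K: power draw 4 + 14 + 10 + 2 + 2 + 6 = 38 ≤ 39, throughput 3 + 16 + 14 + 11 + 15 + 9 = 68.
Best is node-G, node-C, node-J, node-B, node-D, and node-K with total throughput 68.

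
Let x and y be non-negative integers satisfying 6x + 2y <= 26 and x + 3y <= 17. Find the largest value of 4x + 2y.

The continuous relaxation peaks at (2.75, 4.75) with value 20.50; rounding to a feasible lattice point costs some objective.
(x,y)=(3,4): 6·3+2·4=26≤26, 1·3+3·4=15≤17, objective 20.
(x,y)=(3,3): 6·3+2·3=24≤26, 1·3+3·3=12≤17, objective 18.
(x,y)=(2,5): 6·2+2·5=22≤26, 1·2+3·5=17≤17, objective 18.
No feasible integer point exceeds 20.

20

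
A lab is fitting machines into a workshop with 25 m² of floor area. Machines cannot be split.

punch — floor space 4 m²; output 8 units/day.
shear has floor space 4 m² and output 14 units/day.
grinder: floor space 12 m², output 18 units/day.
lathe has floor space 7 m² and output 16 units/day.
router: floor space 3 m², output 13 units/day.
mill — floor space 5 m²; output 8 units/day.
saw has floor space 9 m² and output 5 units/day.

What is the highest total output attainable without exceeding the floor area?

Take punch, shear, lathe, router, and mill: floor space 4 + 4 + 7 + 3 + 5 = 23 ≤ 25, output 8 + 14 + 16 + 13 + 8 = 59.
No other feasible combination does better.

59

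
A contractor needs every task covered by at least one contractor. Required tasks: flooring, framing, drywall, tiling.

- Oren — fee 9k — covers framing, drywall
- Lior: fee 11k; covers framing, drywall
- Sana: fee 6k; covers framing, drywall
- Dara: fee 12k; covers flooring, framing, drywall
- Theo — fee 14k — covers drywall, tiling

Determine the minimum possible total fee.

26

This is a weighted set-cover instance.
The greedy cost-per-new-task heuristic would pick Sana, Dara, and Theo for 32, but a cheaper cover exists.
Choose Dara and Theo: together they cover flooring, framing, drywall, tiling — every task.
Total fee: 12 + 14 = 26.
No cover costs less than 26.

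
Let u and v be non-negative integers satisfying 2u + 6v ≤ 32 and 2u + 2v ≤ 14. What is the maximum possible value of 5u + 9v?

(u,v)=(3,4) is feasible, giving 51.
(u,v)=(1,5) is feasible, giving 50.
No feasible integer point exceeds 51.

51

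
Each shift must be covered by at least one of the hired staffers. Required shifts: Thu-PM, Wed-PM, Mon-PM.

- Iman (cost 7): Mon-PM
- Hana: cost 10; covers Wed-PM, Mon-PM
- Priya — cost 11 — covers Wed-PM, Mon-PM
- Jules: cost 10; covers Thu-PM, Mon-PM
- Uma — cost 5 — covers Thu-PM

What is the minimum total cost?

15

Choose Hana and Uma: together they cover Thu-PM, Wed-PM, Mon-PM — every shift.
Total cost: 10 + 5 = 15.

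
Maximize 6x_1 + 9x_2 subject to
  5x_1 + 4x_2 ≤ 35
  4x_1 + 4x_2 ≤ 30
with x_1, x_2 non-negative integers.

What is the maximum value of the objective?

63

The continuous relaxation peaks at (0, 7.5) with value 67.50; rounding to a feasible lattice point costs some objective.
(x_1,x_2)=(0,7): 5·0+4·7=28≤35, 4·0+4·7=28≤30, objective 63.
(x_1,x_2)=(1,6): 5·1+4·6=29≤35, 4·1+4·6=28≤30, objective 60.
(x_1,x_2)=(0,6): 5·0+4·6=24≤35, 4·0+4·6=24≤30, objective 54.
No feasible integer point exceeds 63.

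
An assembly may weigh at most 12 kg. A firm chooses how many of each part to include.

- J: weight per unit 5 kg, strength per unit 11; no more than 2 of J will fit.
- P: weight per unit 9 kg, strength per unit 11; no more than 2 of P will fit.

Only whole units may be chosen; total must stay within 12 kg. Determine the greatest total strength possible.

J has the best ratio (11/5); taking only J gives at most 2×11 = 22 (stopped by the weight limit).
Optimal: 2×J: weight 10 ≤ 12, strength 2·11 = 22.

22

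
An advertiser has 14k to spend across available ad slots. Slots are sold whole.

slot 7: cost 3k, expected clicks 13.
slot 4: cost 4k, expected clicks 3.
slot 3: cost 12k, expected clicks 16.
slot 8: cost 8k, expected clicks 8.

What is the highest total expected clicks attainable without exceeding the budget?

21

Treat it as a binary knapsack problem.
Allowing fractional choices, the relaxed optimum would be about 27.7, but ad slots are indivisible.
slot 7 + slot 4: cost 3 + 4 = 7 ≤ 14, expected clicks 13 + 3 = 16.
slot 7 + slot 8: cost 3 + 8 = 11 ≤ 14, expected clicks 13 + 8 = 21.
slot 3: cost 12 ≤ 14, expected clicks 16.
Best is slot 7 and slot 8 with total expected clicks 21.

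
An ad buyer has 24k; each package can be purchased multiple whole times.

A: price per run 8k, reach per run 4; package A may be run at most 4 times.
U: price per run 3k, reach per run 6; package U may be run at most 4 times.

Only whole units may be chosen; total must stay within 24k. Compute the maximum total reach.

28

U has the best ratio (6/3); taking only U gives at most 4×6 = 24 (stopped by the supply cap of 4).
Mixing does better — 1×A and 4×U: price 20 ≤ 24, reach 1·4 + 4·6 = 28.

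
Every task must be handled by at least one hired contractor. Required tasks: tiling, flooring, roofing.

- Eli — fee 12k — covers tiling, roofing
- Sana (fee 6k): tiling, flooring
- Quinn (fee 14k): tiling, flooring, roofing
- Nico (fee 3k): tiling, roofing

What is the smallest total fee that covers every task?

9

Choose Sana and Nico: together they cover tiling, flooring, roofing — every task.
Total fee: 6 + 3 = 9.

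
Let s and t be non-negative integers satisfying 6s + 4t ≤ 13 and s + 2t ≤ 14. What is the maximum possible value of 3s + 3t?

Relaxing integrality, the LP optimum is 9.75 at (s,t) = (0, 3.25), which is not an integer point.
(s,t)=(0,3): 6·0+4·3=12≤13, 1·0+2·3=6≤14, objective 9.
(s,t)=(0,2): 6·0+4·2=8≤13, 1·0+2·2=4≤14, objective 6.
Maximum is 9 at (s,t)=(0,3).

9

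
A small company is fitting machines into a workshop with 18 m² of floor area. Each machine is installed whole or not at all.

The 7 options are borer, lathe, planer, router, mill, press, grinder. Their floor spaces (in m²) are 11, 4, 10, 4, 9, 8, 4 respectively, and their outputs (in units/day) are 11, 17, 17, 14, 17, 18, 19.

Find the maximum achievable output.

54

This is an integer program with binary decision variables.
Allowing fractional choices, the relaxed optimum would be about 63.5, but machines are indivisible.
lathe + mill + grinder: floor space 4 + 9 + 4 = 17 ≤ 18, output 17 + 17 + 19 = 53.
lathe + planer + grinder: floor space 4 + 10 + 4 = 18 ≤ 18, output 17 + 17 + 19 = 53.
lathe + press + grinder: floor space 4 + 8 + 4 = 16 ≤ 18, output 17 + 18 + 19 = 54.
Best is lathe, press, and grinder with total output 54.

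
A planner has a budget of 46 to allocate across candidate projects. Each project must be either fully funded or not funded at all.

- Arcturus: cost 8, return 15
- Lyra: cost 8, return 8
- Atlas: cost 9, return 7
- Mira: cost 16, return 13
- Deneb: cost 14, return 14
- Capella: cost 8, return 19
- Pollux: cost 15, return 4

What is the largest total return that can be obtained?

61

This is an integer program with binary decision variables.
Take Arcturus, Mira, Deneb, and Capella: cost 8 + 16 + 14 + 8 = 46 ≤ 46, return 15 + 13 + 14 + 19 = 61.
No other feasible combination does better.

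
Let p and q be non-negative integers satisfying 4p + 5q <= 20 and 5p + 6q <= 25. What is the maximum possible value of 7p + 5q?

(p,q)=(5,0) is feasible, giving 35.
(p,q)=(4,0) is feasible, giving 28.
No feasible integer point exceeds 35.

35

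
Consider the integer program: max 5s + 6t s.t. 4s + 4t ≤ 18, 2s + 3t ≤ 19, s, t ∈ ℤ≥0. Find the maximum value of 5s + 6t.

24

The continuous relaxation peaks at (0, 4.5) with value 27.00; rounding to a feasible lattice point costs some objective.
(s,t)=(0,4): 4·0+4·4=16≤18, 2·0+3·4=12≤19, objective 24.
(s,t)=(1,3): 4·1+4·3=16≤18, 2·1+3·3=11≤19, objective 23.
(s,t)=(0,3): 4·0+4·3=12≤18, 2·0+3·3=9≤19, objective 18.
No feasible integer point exceeds 24.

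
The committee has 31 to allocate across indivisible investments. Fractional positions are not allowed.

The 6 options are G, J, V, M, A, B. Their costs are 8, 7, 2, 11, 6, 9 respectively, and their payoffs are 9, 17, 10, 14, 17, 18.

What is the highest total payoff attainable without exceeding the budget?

62

Allowing fractional choices, the relaxed optimum would be about 70.9, but investments are indivisible.
G + J + A + B: cost 8 + 7 + 6 + 9 = 30 ≤ 31, payoff 9 + 17 + 17 + 18 = 61.
J + V + A + B: cost 7 + 2 + 6 + 9 = 24 ≤ 31, payoff 17 + 10 + 17 + 18 = 62.
Best is J, V, A, and B with total payoff 62.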